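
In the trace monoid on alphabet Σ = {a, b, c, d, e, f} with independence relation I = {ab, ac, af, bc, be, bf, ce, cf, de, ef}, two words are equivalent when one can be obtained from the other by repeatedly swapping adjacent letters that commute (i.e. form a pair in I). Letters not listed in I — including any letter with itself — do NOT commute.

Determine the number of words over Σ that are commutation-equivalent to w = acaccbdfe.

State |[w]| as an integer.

drop 0:a onto floor
drop 1:c onto floor
drop 2:a onto {0:a}
drop 3:c onto {1:c}
drop 4:c onto {3:c}
drop 5:b onto floor
drop 6:d onto {2:a, 4:c, 5:b}
drop 7:f onto {6:d}
drop 8:e onto {2:a}
ground layer = {0:a, 1:c, 5:b}
drop-orders for the pieces not yet dropped (sum over which currently-grounded one goes next):
  1 to go: {7} 1  {8} 1
  2 to go: {6,7} 1  {7,8} 2
  3 to go: {4,6,7} 1  {5,6,7} 1  {6,7,8} 3
  4 to go: {2,6,7,8} 3  {3,4,6,7} 1  {4,5,6,7} 2  {4,6,7,8} 4  {5,6,7,8} 4
  5 to go: {0,2,6,7,8} 3  {1,3,4,6,7} 1  {2,4,6,7,8} 7  {2,5,6,7,8} 7  {3,4,5,6,7} 3  {3,4,6,7,8} 5  {4,5,6,7,8} 10
  6 to go: {0,2,4,6,7,8} 10  {0,2,5,6,7,8} 10  {1,3,4,5,6,7} 4  {1,3,4,6,7,8} 6  {2,3,4,6,7,8} 12  {2,4,5,6,7,8} 24  {3,4,5,6,7,8} 18
  7 to go: {0,2,3,4,6,7,8} 22  {0,2,4,5,6,7,8} 44  {1,2,3,4,6,7,8} 18  {1,3,4,5,6,7,8} 28  {2,3,4,5,6,7,8} 54
  if 0:a drops first: 100 orders
  if 1:c drops first: 120 orders
  if 5:b drops first: 40 orders
heap linearizations: 260

260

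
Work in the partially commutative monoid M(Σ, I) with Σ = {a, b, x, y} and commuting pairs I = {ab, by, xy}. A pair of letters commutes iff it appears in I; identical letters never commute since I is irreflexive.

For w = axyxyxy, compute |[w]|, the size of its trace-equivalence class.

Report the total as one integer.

piece 0:a — minimal
piece 1:x rests on {0:a}
piece 2:y rests on {0:a}
piece 3:x rests on {1:x}
piece 4:y rests on {2:y}
piece 5:x rests on {3:x}
piece 6:y rests on {4:y}
minimal pieces: {0:a}
ways to finish when only these pieces remain (= sum over removing one remaining piece with nothing left below it):
  1 left: {5}→1  {6}→1
  2 left: {3,5}→1  {4,6}→1  {5,6}→2
  3 left: {1,3,5}→1  {2,4,6}→1  {3,5,6}→3  {4,5,6}→3
  4 left: {1,3,5,6}→4  {2,4,5,6}→4  {3,4,5,6}→6
  5 left: {1,3,4,5,6}→10  {2,3,4,5,6}→10
  placing 0:a first → 20 extensions

20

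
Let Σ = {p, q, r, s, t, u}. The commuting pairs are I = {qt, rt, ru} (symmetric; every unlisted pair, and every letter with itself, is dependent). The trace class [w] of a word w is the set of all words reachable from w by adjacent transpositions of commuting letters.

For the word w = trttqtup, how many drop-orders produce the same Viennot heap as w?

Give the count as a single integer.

piece 0:t — minimal
piece 1:r — minimal
piece 2:t rests on {0:t}
piece 3:t rests on {2:t}
piece 4:q rests on {1:r}
piece 5:t rests on {3:t}
piece 6:u rests on {4:q, 5:t}
piece 7:p rests on {6:u}
minimal pieces: {0:t, 1:r}
ways to finish when only these pieces remain (= sum over removing one remaining piece with nothing left below it):
  1 left: {7}→1
  2 left: {6,7}→1
  3 left: {4,6,7}→1  {5,6,7}→1
  4 left: {1,4,6,7}→1  {3,5,6,7}→1  {4,5,6,7}→2
  5 left: {1,4,5,6,7}→3  {2,3,5,6,7}→1  {3,4,5,6,7}→3
  6 left: {0,2,3,5,6,7}→1  {1,3,4,5,6,7}→6  {2,3,4,5,6,7}→4
  placing 0:t first → 10 extensions
  placing 1:r first → 5 extensions
total linear extensions = 15

15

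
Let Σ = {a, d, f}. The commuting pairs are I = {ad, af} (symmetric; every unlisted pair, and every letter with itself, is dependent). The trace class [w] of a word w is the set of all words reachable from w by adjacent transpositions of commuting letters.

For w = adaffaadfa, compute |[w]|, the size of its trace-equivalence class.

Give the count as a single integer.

252

drop 0:a onto floor
drop 1:d onto floor
drop 2:a onto {0:a}
drop 3:f onto {1:d}
drop 4:f onto {3:f}
drop 5:a onto {2:a}
drop 6:a onto {5:a}
drop 7:d onto {4:f}
drop 8:f onto {7:d}
drop 9:a onto {6:a}
ground layer = {0:a, 1:d}
drop-orders for the pieces not yet dropped (sum over which currently-grounded one goes next):
  1 to go: {8} 1  {9} 1
  2 to go: {6,9} 1  {7,8} 1  {8,9} 2
  3 to go: {4,7,8} 1  {5,6,9} 1  {6,8,9} 3  {7,8,9} 3
  4 to go: {2,5,6,9} 1  {3,4,7,8} 1  {4,7,8,9} 4  {5,6,8,9} 4  {6,7,8,9} 6
  5 to go: {0,2,5,6,9} 1  {1,3,4,7,8} 1  {2,5,6,8,9} 5  {3,4,7,8,9} 5  {4,6,7,8,9} 10  {5,6,7,8,9} 10
  6 to go: {0,2,5,6,8,9} 6  {1,3,4,7,8,9} 6  {2,5,6,7,8,9} 15  {3,4,6,7,8,9} 15  {4,5,6,7,8,9} 20
  7 to go: {0,2,5,6,7,8,9} 21  {1,3,4,6,7,8,9} 21  {2,4,5,6,7,8,9} 35  {3,4,5,6,7,8,9} 35
  8 to go: {0,2,4,5,6,7,8,9} 56  {1,3,4,5,6,7,8,9} 56  {2,3,4,5,6,7,8,9} 70
  if 0:a drops first: 126 orders
  if 1:d drops first: 126 orders
heap linearizations: 252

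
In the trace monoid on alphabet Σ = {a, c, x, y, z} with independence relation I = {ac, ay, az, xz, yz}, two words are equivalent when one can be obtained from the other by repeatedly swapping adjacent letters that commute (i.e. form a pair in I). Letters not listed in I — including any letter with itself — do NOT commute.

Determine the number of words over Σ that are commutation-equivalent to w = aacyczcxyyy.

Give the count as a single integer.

21

0(a) covers ∅
1(a) covers 0:a
2(c) covers ∅
3(y) covers 2:c
4(c) covers 3:y
5(z) covers 4:c
6(c) covers 5:z
7(x) covers 1:a, 6:c
8(y) covers 7:x
9(y) covers 8:y
10(y) covers 9:y
floor of heap: 0:a, 2:c
completions by unplaced set U, small U first (add the entries for U minus each lowest piece of U):
  |U|=1: {10}:1
  |U|=2: {9,10}:1
  |U|=3: {8,9,10}:1
  |U|=4: {7,8,9,10}:1
  |U|=5: {1,7,8,9,10}:1  {6,7,8,9,10}:1
  |U|=6: {0,1,7,8,9,10}:1  {1,6,7,8,9,10}:2  {5,6,7,8,9,10}:1
  |U|=7: {0,1,6,7,8,9,10}:3  {1,5,6,7,8,9,10}:3  {4,5,6,7,8,9,10}:1
  |U|=8: {0,1,5,6,7,8,9,10}:6  {1,4,5,6,7,8,9,10}:4  {3,4,5,6,7,8,9,10}:1
  |U|=9: {0,1,4,5,6,7,8,9,10}:10  {1,3,4,5,6,7,8,9,10}:5  {2,3,4,5,6,7,8,9,10}:1
  start at 0(a): 6
  start at 2(c): 15
sum over floor = 21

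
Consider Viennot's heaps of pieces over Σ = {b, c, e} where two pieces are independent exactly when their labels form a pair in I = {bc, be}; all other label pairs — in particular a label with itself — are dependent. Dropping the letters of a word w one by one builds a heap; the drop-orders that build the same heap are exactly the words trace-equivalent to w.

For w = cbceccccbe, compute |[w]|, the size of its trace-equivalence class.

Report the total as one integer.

45

drop 0:c onto floor
drop 1:b onto floor
drop 2:c onto {0:c}
drop 3:e onto {2:c}
drop 4:c onto {3:e}
drop 5:c onto {4:c}
drop 6:c onto {5:c}
drop 7:c onto {6:c}
drop 8:b onto {1:b}
drop 9:e onto {7:c}
ground layer = {0:c, 1:b}
drop-orders for the pieces not yet dropped (sum over which currently-grounded one goes next):
  1 to go: {8} 1  {9} 1
  2 to go: {1,8} 1  {7,9} 1  {8,9} 2
  3 to go: {1,8,9} 3  {6,7,9} 1  {7,8,9} 3
  4 to go: {1,7,8,9} 6  {5,6,7,9} 1  {6,7,8,9} 4
  5 to go: {1,6,7,8,9} 10  {4,5,6,7,9} 1  {5,6,7,8,9} 5
  6 to go: {1,5,6,7,8,9} 15  {3,4,5,6,7,9} 1  {4,5,6,7,8,9} 6
  7 to go: {1,4,5,6,7,8,9} 21  {2,3,4,5,6,7,9} 1  {3,4,5,6,7,8,9} 7
  8 to go: {0,2,3,4,5,6,7,9} 1  {1,3,4,5,6,7,8,9} 28  {2,3,4,5,6,7,8,9} 8
  if 0:c drops first: 36 orders
  if 1:b drops first: 9 orders
heap linearizations: 45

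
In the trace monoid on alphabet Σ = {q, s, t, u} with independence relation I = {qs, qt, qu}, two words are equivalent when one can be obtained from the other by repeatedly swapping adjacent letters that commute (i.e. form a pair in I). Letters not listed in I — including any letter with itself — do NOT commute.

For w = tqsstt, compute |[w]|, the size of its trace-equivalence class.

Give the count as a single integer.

6

piece 0:t — minimal
piece 1:q — minimal
piece 2:s rests on {0:t}
piece 3:s rests on {2:s}
piece 4:t rests on {3:s}
piece 5:t rests on {4:t}
minimal pieces: {0:t, 1:q}
ways to finish when only these pieces remain (= sum over removing one remaining piece with nothing left below it):
  1 left: {1}→1  {5}→1
  2 left: {1,5}→2  {4,5}→1
  3 left: {1,4,5}→3  {3,4,5}→1
  4 left: {1,3,4,5}→4  {2,3,4,5}→1
  placing 0:t first → 5 extensions
  placing 1:q first → 1 extensions
total linear extensions = 6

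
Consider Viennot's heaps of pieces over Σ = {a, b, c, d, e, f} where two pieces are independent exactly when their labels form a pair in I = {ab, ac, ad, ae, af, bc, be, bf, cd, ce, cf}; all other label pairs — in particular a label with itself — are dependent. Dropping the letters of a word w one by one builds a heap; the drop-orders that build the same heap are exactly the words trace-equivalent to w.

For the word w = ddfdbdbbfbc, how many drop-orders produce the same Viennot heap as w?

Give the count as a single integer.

44

#0=d has no predecessor
#1=d depends on [0:d]
#2=f depends on [1:d]
#3=d depends on [2:f]
#4=b depends on [3:d]
#5=d depends on [4:b]
#6=b depends on [5:d]
#7=b depends on [6:b]
#8=f depends on [5:d]
#9=b depends on [7:b]
#10=c has no predecessor
sources: [0:d, 10:c]
N(rest) = Σ N(rest − s) over sources s of rest; N(one piece) = 1:
  size 1 → [8]=1  [9]=1  [10]=1
  size 2 → [7,9]=1  [8,9]=2  [8,10]=2  [9,10]=2
  size 3 → [6,7,9]=1  [7,8,9]=3  [7,9,10]=3  [8,9,10]=6
  size 4 → [6,7,8,9]=4  [6,7,9,10]=4  [7,8,9,10]=12
  size 5 → [5,6,7,8,9]=4  [6,7,8,9,10]=20
  size 6 → [4,5,6,7,8,9]=4  [5,6,7,8,9,10]=24
  size 7 → [3,4,5,6,7,8,9]=4  [4,5,6,7,8,9,10]=28
  size 8 → [2,3,4,5,6,7,8,9]=4  [3,4,5,6,7,8,9,10]=32
  size 9 → [1,2,3,4,5,6,7,8,9]=4  [2,3,4,5,6,7,8,9,10]=36
  first=0(d) contributes 40
  first=10(c) contributes 4
|[w]| = 44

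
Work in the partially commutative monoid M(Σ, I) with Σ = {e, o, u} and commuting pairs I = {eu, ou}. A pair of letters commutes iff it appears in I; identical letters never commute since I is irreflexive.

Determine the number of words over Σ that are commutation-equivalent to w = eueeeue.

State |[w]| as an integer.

#0=e has no predecessor
#1=u has no predecessor
#2=e depends on [0:e]
#3=e depends on [2:e]
#4=e depends on [3:e]
#5=u depends on [1:u]
#6=e depends on [4:e]
sources: [0:e, 1:u]
N(rest) = Σ N(rest − s) over sources s of rest; N(one piece) = 1:
  size 1 → [5]=1  [6]=1
  size 2 → [1,5]=1  [4,6]=1  [5,6]=2
  size 3 → [1,5,6]=3  [3,4,6]=1  [4,5,6]=3
  size 4 → [1,4,5,6]=6  [2,3,4,6]=1  [3,4,5,6]=4
  size 5 → [0,2,3,4,6]=1  [1,3,4,5,6]=10  [2,3,4,5,6]=5
  first=0(e) contributes 15
  first=1(u) contributes 6
|[w]| = 21

21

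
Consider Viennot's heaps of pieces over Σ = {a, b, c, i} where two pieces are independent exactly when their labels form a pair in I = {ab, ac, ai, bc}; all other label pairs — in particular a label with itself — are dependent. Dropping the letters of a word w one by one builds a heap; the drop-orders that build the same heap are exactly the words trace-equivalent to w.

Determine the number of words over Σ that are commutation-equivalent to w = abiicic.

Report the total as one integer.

7

drop 0:a onto floor
drop 1:b onto floor
drop 2:i onto {1:b}
drop 3:i onto {2:i}
drop 4:c onto {3:i}
drop 5:i onto {4:c}
drop 6:c onto {5:i}
ground layer = {0:a, 1:b}
drop-orders for the pieces not yet dropped (sum over which currently-grounded one goes next):
  1 to go: {0} 1  {6} 1
  2 to go: {0,6} 2  {5,6} 1
  3 to go: {0,5,6} 3  {4,5,6} 1
  4 to go: {0,4,5,6} 4  {3,4,5,6} 1
  5 to go: {0,3,4,5,6} 5  {2,3,4,5,6} 1
  if 0:a drops first: 1 orders
  if 1:b drops first: 6 orders
heap linearizations: 7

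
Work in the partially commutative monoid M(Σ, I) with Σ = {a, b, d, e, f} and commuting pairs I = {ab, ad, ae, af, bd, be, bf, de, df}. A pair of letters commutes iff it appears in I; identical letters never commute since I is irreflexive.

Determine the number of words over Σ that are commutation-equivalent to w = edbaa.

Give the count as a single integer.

0(e) covers ∅
1(d) covers ∅
2(b) covers ∅
3(a) covers ∅
4(a) covers 3:a
floor of heap: 0:e, 1:d, 2:b, 3:a
completions by unplaced set U, small U first (add the entries for U minus each lowest piece of U):
  |U|=1: {0}:1  {1}:1  {2}:1  {4}:1
  |U|=2: {0,1}:2  {0,2}:2  {0,4}:2  {1,2}:2  {1,4}:2  {2,4}:2  {3,4}:1
  |U|=3: {0,1,2}:6  {0,1,4}:6  {0,2,4}:6  {0,3,4}:3  {1,2,4}:6  {1,3,4}:3  {2,3,4}:3
  start at 0(e): 12
  start at 1(d): 12
  start at 2(b): 12
  start at 3(a): 24
sum over floor = 60

60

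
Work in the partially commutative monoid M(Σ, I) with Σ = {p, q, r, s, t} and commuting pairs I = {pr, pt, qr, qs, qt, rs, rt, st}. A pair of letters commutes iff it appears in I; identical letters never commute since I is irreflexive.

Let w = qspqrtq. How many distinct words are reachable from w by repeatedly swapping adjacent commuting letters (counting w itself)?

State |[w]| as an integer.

drop 0:q onto floor
drop 1:s onto floor
drop 2:p onto {0:q, 1:s}
drop 3:q onto {2:p}
drop 4:r onto floor
drop 5:t onto floor
drop 6:q onto {3:q}
ground layer = {0:q, 1:s, 4:r, 5:t}
drop-orders for the pieces not yet dropped (sum over which currently-grounded one goes next):
  1 to go: {4} 1  {5} 1  {6} 1
  2 to go: {3,6} 1  {4,5} 2  {4,6} 2  {5,6} 2
  3 to go: {2,3,6} 1  {3,4,6} 3  {3,5,6} 3  {4,5,6} 6
  4 to go: {0,2,3,6} 1  {1,2,3,6} 1  {2,3,4,6} 4  {2,3,5,6} 4  {3,4,5,6} 12
  5 to go: {0,1,2,3,6} 2  {0,2,3,4,6} 5  {0,2,3,5,6} 5  {1,2,3,4,6} 5  {1,2,3,5,6} 5  {2,3,4,5,6} 20
  if 0:q drops first: 30 orders
  if 1:s drops first: 30 orders
  if 4:r drops first: 12 orders
  if 5:t drops first: 12 orders
heap linearizations: 84

84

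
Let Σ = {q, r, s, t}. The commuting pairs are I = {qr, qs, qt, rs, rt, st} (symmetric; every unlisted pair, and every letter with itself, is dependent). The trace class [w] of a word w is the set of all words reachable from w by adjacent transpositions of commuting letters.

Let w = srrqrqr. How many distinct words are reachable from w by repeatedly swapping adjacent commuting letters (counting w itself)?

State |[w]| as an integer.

105

#0=s has no predecessor
#1=r has no predecessor
#2=r depends on [1:r]
#3=q has no predecessor
#4=r depends on [2:r]
#5=q depends on [3:q]
#6=r depends on [4:r]
sources: [0:s, 1:r, 3:q]
N(rest) = Σ N(rest − s) over sources s of rest; N(one piece) = 1:
  size 1 → [0]=1  [5]=1  [6]=1
  size 2 → [0,5]=2  [0,6]=2  [3,5]=1  [4,6]=1  [5,6]=2
  size 3 → [0,3,5]=3  [0,4,6]=3  [0,5,6]=6  [2,4,6]=1  [3,5,6]=3  [4,5,6]=3
  size 4 → [0,2,4,6]=4  [0,3,5,6]=12  [0,4,5,6]=12  [1,2,4,6]=1  [2,4,5,6]=4  [3,4,5,6]=6
  size 5 → [0,1,2,4,6]=5  [0,2,4,5,6]=20  [0,3,4,5,6]=30  [1,2,4,5,6]=5  [2,3,4,5,6]=10
  first=0(s) contributes 15
  first=1(r) contributes 60
  first=3(q) contributes 30
|[w]| = 105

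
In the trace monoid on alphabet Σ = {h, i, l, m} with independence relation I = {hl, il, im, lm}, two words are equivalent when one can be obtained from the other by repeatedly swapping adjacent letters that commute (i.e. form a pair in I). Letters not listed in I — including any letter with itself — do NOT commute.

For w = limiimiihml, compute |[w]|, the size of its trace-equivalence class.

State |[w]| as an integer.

#0=l has no predecessor
#1=i has no predecessor
#2=m has no predecessor
#3=i depends on [1:i]
#4=i depends on [3:i]
#5=m depends on [2:m]
#6=i depends on [4:i]
#7=i depends on [6:i]
#8=h depends on [5:m, 7:i]
#9=m depends on [8:h]
#10=l depends on [0:l]
sources: [0:l, 1:i, 2:m]
N(rest) = Σ N(rest − s) over sources s of rest; N(one piece) = 1:
  size 1 → [9]=1  [10]=1
  size 2 → [0,10]=1  [8,9]=1  [9,10]=2
  size 3 → [0,9,10]=3  [5,8,9]=1  [7,8,9]=1  [8,9,10]=3
  size 4 → [0,8,9,10]=6  [2,5,8,9]=1  [5,7,8,9]=2  [5,8,9,10]=4  [6,7,8,9]=1  [7,8,9,10]=4
  size 5 → [0,5,8,9,10]=10  [0,7,8,9,10]=10  [2,5,7,8,9]=3  [2,5,8,9,10]=5  [4,6,7,8,9]=1  [5,6,7,8,9]=3  [5,7,8,9,10]=10  [6,7,8,9,10]=5
  size 6 → [0,2,5,8,9,10]=15  [0,5,7,8,9,10]=30  [0,6,7,8,9,10]=15  [2,5,6,7,8,9]=6  [2,5,7,8,9,10]=18  [3,4,6,7,8,9]=1  [4,5,6,7,8,9]=4  [4,6,7,8,9,10]=6  [5,6,7,8,9,10]=18
  size 7 → [0,2,5,7,8,9,10]=63  [0,4,6,7,8,9,10]=21  [0,5,6,7,8,9,10]=63  [1,3,4,6,7,8,9]=1  [2,4,5,6,7,8,9]=10  [2,5,6,7,8,9,10]=42  [3,4,5,6,7,8,9]=5  [3,4,6,7,8,9,10]=7  [4,5,6,7,8,9,10]=28
  size 8 → [0,2,5,6,7,8,9,10]=168  [0,3,4,6,7,8,9,10]=28  [0,4,5,6,7,8,9,10]=112  [1,3,4,5,6,7,8,9]=6  [1,3,4,6,7,8,9,10]=8  [2,3,4,5,6,7,8,9]=15  [2,4,5,6,7,8,9,10]=80  [3,4,5,6,7,8,9,10]=40
  size 9 → [0,1,3,4,6,7,8,9,10]=36  [0,2,4,5,6,7,8,9,10]=360  [0,3,4,5,6,7,8,9,10]=180  [1,2,3,4,5,6,7,8,9]=21  [1,3,4,5,6,7,8,9,10]=54  [2,3,4,5,6,7,8,9,10]=135
  first=0(l) contributes 210
  first=1(i) contributes 675
  first=2(m) contributes 270
|[w]| = 1155

1155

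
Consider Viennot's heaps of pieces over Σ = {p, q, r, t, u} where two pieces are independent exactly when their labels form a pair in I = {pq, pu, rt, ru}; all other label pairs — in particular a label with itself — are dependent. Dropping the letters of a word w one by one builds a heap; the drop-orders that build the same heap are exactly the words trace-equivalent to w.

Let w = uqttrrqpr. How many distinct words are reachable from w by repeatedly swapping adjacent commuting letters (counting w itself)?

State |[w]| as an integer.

12

piece 0:u — minimal
piece 1:q rests on {0:u}
piece 2:t rests on {1:q}
piece 3:t rests on {2:t}
piece 4:r rests on {1:q}
piece 5:r rests on {4:r}
piece 6:q rests on {3:t, 5:r}
piece 7:p rests on {3:t, 5:r}
piece 8:r rests on {6:q, 7:p}
minimal pieces: {0:u}
ways to finish when only these pieces remain (= sum over removing one remaining piece with nothing left below it):
  1 left: {8}→1
  2 left: {6,8}→1  {7,8}→1
  3 left: {6,7,8}→2
  4 left: {3,6,7,8}→2  {5,6,7,8}→2
  5 left: {2,3,6,7,8}→2  {3,5,6,7,8}→4  {4,5,6,7,8}→2
  6 left: {2,3,5,6,7,8}→6  {3,4,5,6,7,8}→6
  7 left: {2,3,4,5,6,7,8}→12
  placing 0:u first → 12 extensions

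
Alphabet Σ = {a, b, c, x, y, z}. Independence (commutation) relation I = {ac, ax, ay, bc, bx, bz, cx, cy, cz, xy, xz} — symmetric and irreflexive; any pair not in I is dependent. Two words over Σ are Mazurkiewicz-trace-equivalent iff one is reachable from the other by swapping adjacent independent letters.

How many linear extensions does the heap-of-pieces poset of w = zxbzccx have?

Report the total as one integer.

630

0(z) covers ∅
1(x) covers ∅
2(b) covers ∅
3(z) covers 0:z
4(c) covers ∅
5(c) covers 4:c
6(x) covers 1:x
floor of heap: 0:z, 1:x, 2:b, 4:c
completions by unplaced set U, small U first (add the entries for U minus each lowest piece of U):
  |U|=1: {2}:1  {3}:1  {5}:1  {6}:1
  |U|=2: {0,3}:1  {1,6}:1  {2,3}:2  {2,5}:2  {2,6}:2  {3,5}:2  {3,6}:2  {4,5}:1  {5,6}:2
  |U|=3: {0,2,3}:3  {0,3,5}:3  {0,3,6}:3  {1,2,6}:3  {1,3,6}:3  {1,5,6}:3  {2,3,5}:6  {2,3,6}:6  {2,4,5}:3  {2,5,6}:6  {3,4,5}:3  {3,5,6}:6  {4,5,6}:3
  |U|=4: {0,1,3,6}:6  {0,2,3,5}:12  {0,2,3,6}:12  {0,3,4,5}:6  {0,3,5,6}:12  {1,2,3,6}:12  {1,2,5,6}:12  {1,3,5,6}:12  {1,4,5,6}:6  {2,3,4,5}:12  {2,3,5,6}:24  {2,4,5,6}:12  {3,4,5,6}:12
  |U|=5: {0,1,2,3,6}:30  {0,1,3,5,6}:30  {0,2,3,4,5}:30  {0,2,3,5,6}:60  {0,3,4,5,6}:30  {1,2,3,5,6}:60  {1,2,4,5,6}:30  {1,3,4,5,6}:30  {2,3,4,5,6}:60
  start at 0(z): 180
  start at 1(x): 180
  start at 2(b): 90
  start at 4(c): 180
sum over floor = 630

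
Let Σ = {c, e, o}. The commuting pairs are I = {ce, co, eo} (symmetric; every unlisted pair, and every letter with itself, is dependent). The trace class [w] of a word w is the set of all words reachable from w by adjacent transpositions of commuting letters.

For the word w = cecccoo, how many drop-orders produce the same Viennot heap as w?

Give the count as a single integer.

piece 0:c — minimal
piece 1:e — minimal
piece 2:c rests on {0:c}
piece 3:c rests on {2:c}
piece 4:c rests on {3:c}
piece 5:o — minimal
piece 6:o rests on {5:o}
minimal pieces: {0:c, 1:e, 5:o}
ways to finish when only these pieces remain (= sum over removing one remaining piece with nothing left below it):
  1 left: {1}→1  {4}→1  {6}→1
  2 left: {1,4}→2  {1,6}→2  {3,4}→1  {4,6}→2  {5,6}→1
  3 left: {1,3,4}→3  {1,4,6}→6  {1,5,6}→3  {2,3,4}→1  {3,4,6}→3  {4,5,6}→3
  4 left: {0,2,3,4}→1  {1,2,3,4}→4  {1,3,4,6}→12  {1,4,5,6}→12  {2,3,4,6}→4  {3,4,5,6}→6
  5 left: {0,1,2,3,4}→5  {0,2,3,4,6}→5  {1,2,3,4,6}→20  {1,3,4,5,6}→30  {2,3,4,5,6}→10
  placing 0:c first → 60 extensions
  placing 1:e first → 15 extensions
  placing 5:o first → 30 extensions
total linear extensions = 105

105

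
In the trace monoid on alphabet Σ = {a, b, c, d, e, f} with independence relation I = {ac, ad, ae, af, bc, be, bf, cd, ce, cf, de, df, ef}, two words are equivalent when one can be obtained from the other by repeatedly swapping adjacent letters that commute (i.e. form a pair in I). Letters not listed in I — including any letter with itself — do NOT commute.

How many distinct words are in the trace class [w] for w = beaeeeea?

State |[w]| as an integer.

#0=b has no predecessor
#1=e has no predecessor
#2=a depends on [0:b]
#3=e depends on [1:e]
#4=e depends on [3:e]
#5=e depends on [4:e]
#6=e depends on [5:e]
#7=a depends on [2:a]
sources: [0:b, 1:e]
N(rest) = Σ N(rest − s) over sources s of rest; N(one piece) = 1:
  size 1 → [6]=1  [7]=1
  size 2 → [2,7]=1  [5,6]=1  [6,7]=2
  size 3 → [0,2,7]=1  [2,6,7]=3  [4,5,6]=1  [5,6,7]=3
  size 4 → [0,2,6,7]=4  [2,5,6,7]=6  [3,4,5,6]=1  [4,5,6,7]=4
  size 5 → [0,2,5,6,7]=10  [1,3,4,5,6]=1  [2,4,5,6,7]=10  [3,4,5,6,7]=5
  size 6 → [0,2,4,5,6,7]=20  [1,3,4,5,6,7]=6  [2,3,4,5,6,7]=15
  first=0(b) contributes 21
  first=1(e) contributes 35
|[w]| = 56

56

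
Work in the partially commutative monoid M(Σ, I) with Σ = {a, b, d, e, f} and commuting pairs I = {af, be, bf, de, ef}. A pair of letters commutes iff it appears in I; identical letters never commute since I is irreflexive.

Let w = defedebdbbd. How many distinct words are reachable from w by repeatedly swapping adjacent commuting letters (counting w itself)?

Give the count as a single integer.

#0=d has no predecessor
#1=e has no predecessor
#2=f depends on [0:d]
#3=e depends on [1:e]
#4=d depends on [2:f]
#5=e depends on [3:e]
#6=b depends on [4:d]
#7=d depends on [6:b]
#8=b depends on [7:d]
#9=b depends on [8:b]
#10=d depends on [9:b]
sources: [0:d, 1:e]
N(rest) = Σ N(rest − s) over sources s of rest; N(one piece) = 1:
  size 1 → [5]=1  [10]=1
  size 2 → [3,5]=1  [5,10]=2  [9,10]=1
  size 3 → [1,3,5]=1  [3,5,10]=3  [5,9,10]=3  [8,9,10]=1
  size 4 → [1,3,5,10]=4  [3,5,9,10]=6  [5,8,9,10]=4  [7,8,9,10]=1
  size 5 → [1,3,5,9,10]=10  [3,5,8,9,10]=10  [5,7,8,9,10]=5  [6,7,8,9,10]=1
  size 6 → [1,3,5,8,9,10]=20  [3,5,7,8,9,10]=15  [4,6,7,8,9,10]=1  [5,6,7,8,9,10]=6
  size 7 → [1,3,5,7,8,9,10]=35  [2,4,6,7,8,9,10]=1  [3,5,6,7,8,9,10]=21  [4,5,6,7,8,9,10]=7
  size 8 → [0,2,4,6,7,8,9,10]=1  [1,3,5,6,7,8,9,10]=56  [2,4,5,6,7,8,9,10]=8  [3,4,5,6,7,8,9,10]=28
  size 9 → [0,2,4,5,6,7,8,9,10]=9  [1,3,4,5,6,7,8,9,10]=84  [2,3,4,5,6,7,8,9,10]=36
  first=0(d) contributes 120
  first=1(e) contributes 45
|[w]| = 165

165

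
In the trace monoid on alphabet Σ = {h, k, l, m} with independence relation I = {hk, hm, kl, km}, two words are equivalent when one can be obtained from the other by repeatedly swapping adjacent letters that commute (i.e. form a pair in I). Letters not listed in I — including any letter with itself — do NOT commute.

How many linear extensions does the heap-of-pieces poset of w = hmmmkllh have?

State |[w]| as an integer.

drop 0:h onto floor
drop 1:m onto floor
drop 2:m onto {1:m}
drop 3:m onto {2:m}
drop 4:k onto floor
drop 5:l onto {0:h, 3:m}
drop 6:l onto {5:l}
drop 7:h onto {6:l}
ground layer = {0:h, 1:m, 4:k}
drop-orders for the pieces not yet dropped (sum over which currently-grounded one goes next):
  1 to go: {4} 1  {7} 1
  2 to go: {4,7} 2  {6,7} 1
  3 to go: {4,6,7} 3  {5,6,7} 1
  4 to go: {0,5,6,7} 1  {3,5,6,7} 1  {4,5,6,7} 4
  5 to go: {0,3,5,6,7} 2  {0,4,5,6,7} 5  {2,3,5,6,7} 1  {3,4,5,6,7} 5
  6 to go: {0,2,3,5,6,7} 3  {0,3,4,5,6,7} 12  {1,2,3,5,6,7} 1  {2,3,4,5,6,7} 6
  if 0:h drops first: 7 orders
  if 1:m drops first: 21 orders
  if 4:k drops first: 4 orders
heap linearizations: 32

32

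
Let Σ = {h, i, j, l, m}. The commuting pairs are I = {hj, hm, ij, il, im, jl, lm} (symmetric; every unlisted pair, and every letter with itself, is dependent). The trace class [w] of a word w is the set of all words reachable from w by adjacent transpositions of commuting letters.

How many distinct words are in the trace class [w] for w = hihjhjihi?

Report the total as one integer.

drop 0:h onto floor
drop 1:i onto {0:h}
drop 2:h onto {1:i}
drop 3:j onto floor
drop 4:h onto {2:h}
drop 5:j onto {3:j}
drop 6:i onto {4:h}
drop 7:h onto {6:i}
drop 8:i onto {7:h}
ground layer = {0:h, 3:j}
drop-orders for the pieces not yet dropped (sum over which currently-grounded one goes next):
  1 to go: {5} 1  {8} 1
  2 to go: {3,5} 1  {5,8} 2  {7,8} 1
  3 to go: {3,5,8} 3  {5,7,8} 3  {6,7,8} 1
  4 to go: {3,5,7,8} 6  {4,6,7,8} 1  {5,6,7,8} 4
  5 to go: {2,4,6,7,8} 1  {3,5,6,7,8} 10  {4,5,6,7,8} 5
  6 to go: {1,2,4,6,7,8} 1  {2,4,5,6,7,8} 6  {3,4,5,6,7,8} 15
  7 to go: {0,1,2,4,6,7,8} 1  {1,2,4,5,6,7,8} 7  {2,3,4,5,6,7,8} 21
  if 0:h drops first: 28 orders
  if 3:j drops first: 8 orders
heap linearizations: 36

36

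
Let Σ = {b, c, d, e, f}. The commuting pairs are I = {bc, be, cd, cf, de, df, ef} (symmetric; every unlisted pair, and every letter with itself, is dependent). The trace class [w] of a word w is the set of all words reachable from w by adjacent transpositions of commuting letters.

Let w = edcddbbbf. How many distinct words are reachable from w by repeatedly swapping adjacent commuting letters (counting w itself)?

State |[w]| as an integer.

36

#0=e has no predecessor
#1=d has no predecessor
#2=c depends on [0:e]
#3=d depends on [1:d]
#4=d depends on [3:d]
#5=b depends on [4:d]
#6=b depends on [5:b]
#7=b depends on [6:b]
#8=f depends on [7:b]
sources: [0:e, 1:d]
N(rest) = Σ N(rest − s) over sources s of rest; N(one piece) = 1:
  size 1 → [2]=1  [8]=1
  size 2 → [0,2]=1  [2,8]=2  [7,8]=1
  size 3 → [0,2,8]=3  [2,7,8]=3  [6,7,8]=1
  size 4 → [0,2,7,8]=6  [2,6,7,8]=4  [5,6,7,8]=1
  size 5 → [0,2,6,7,8]=10  [2,5,6,7,8]=5  [4,5,6,7,8]=1
  size 6 → [0,2,5,6,7,8]=15  [2,4,5,6,7,8]=6  [3,4,5,6,7,8]=1
  size 7 → [0,2,4,5,6,7,8]=21  [1,3,4,5,6,7,8]=1  [2,3,4,5,6,7,8]=7
  first=0(e) contributes 8
  first=1(d) contributes 28
|[w]| = 36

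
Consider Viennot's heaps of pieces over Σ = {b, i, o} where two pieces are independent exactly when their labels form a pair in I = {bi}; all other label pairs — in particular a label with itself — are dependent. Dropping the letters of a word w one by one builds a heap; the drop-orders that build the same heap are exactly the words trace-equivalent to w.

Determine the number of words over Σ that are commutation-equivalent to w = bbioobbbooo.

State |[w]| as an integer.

3

drop 0:b onto floor
drop 1:b onto {0:b}
drop 2:i onto floor
drop 3:o onto {1:b, 2:i}
drop 4:o onto {3:o}
drop 5:b onto {4:o}
drop 6:b onto {5:b}
drop 7:b onto {6:b}
drop 8:o onto {7:b}
drop 9:o onto {8:o}
drop 10:o onto {9:o}
ground layer = {0:b, 2:i}
drop-orders for the pieces not yet dropped (sum over which currently-grounded one goes next):
  1 to go: {10} 1
  2 to go: {9,10} 1
  3 to go: {8,9,10} 1
  4 to go: {7,8,9,10} 1
  5 to go: {6,7,8,9,10} 1
  6 to go: {5,6,7,8,9,10} 1
  7 to go: {4,5,6,7,8,9,10} 1
  8 to go: {3,4,5,6,7,8,9,10} 1
  9 to go: {1,3,4,5,6,7,8,9,10} 1  {2,3,4,5,6,7,8,9,10} 1
  if 0:b drops first: 2 orders
  if 2:i drops first: 1 orders
heap linearizations: 3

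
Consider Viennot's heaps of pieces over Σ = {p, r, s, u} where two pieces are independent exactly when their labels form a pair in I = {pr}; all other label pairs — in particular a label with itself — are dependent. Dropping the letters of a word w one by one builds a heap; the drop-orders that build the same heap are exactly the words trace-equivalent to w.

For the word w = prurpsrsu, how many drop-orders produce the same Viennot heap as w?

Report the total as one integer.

4

piece 0:p — minimal
piece 1:r — minimal
piece 2:u rests on {0:p, 1:r}
piece 3:r rests on {2:u}
piece 4:p rests on {2:u}
piece 5:s rests on {3:r, 4:p}
piece 6:r rests on {5:s}
piece 7:s rests on {6:r}
piece 8:u rests on {7:s}
minimal pieces: {0:p, 1:r}
ways to finish when only these pieces remain (= sum over removing one remaining piece with nothing left below it):
  1 left: {8}→1
  2 left: {7,8}→1
  3 left: {6,7,8}→1
  4 left: {5,6,7,8}→1
  5 left: {3,5,6,7,8}→1  {4,5,6,7,8}→1
  6 left: {3,4,5,6,7,8}→2
  7 left: {2,3,4,5,6,7,8}→2
  placing 0:p first → 2 extensions
  placing 1:r first → 2 extensions
total linear extensions = 4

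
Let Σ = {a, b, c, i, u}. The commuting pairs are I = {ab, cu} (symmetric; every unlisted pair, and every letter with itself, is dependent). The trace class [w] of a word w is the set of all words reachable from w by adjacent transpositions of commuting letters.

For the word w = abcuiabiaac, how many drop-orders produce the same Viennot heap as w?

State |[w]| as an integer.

drop 0:a onto floor
drop 1:b onto floor
drop 2:c onto {0:a, 1:b}
drop 3:u onto {0:a, 1:b}
drop 4:i onto {2:c, 3:u}
drop 5:a onto {4:i}
drop 6:b onto {4:i}
drop 7:i onto {5:a, 6:b}
drop 8:a onto {7:i}
drop 9:a onto {8:a}
drop 10:c onto {9:a}
ground layer = {0:a, 1:b}
drop-orders for the pieces not yet dropped (sum over which currently-grounded one goes next):
  1 to go: {10} 1
  2 to go: {9,10} 1
  3 to go: {8,9,10} 1
  4 to go: {7,8,9,10} 1
  5 to go: {5,7,8,9,10} 1  {6,7,8,9,10} 1
  6 to go: {5,6,7,8,9,10} 2
  7 to go: {4,5,6,7,8,9,10} 2
  8 to go: {2,4,5,6,7,8,9,10} 2  {3,4,5,6,7,8,9,10} 2
  9 to go: {2,3,4,5,6,7,8,9,10} 4
  if 0:a drops first: 4 orders
  if 1:b drops first: 4 orders
heap linearizations: 8

8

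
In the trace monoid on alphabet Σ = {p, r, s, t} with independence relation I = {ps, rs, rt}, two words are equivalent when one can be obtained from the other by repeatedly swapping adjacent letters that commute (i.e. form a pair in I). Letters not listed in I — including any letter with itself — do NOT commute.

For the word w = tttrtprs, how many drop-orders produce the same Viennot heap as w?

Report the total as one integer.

piece 0:t — minimal
piece 1:t rests on {0:t}
piece 2:t rests on {1:t}
piece 3:r — minimal
piece 4:t rests on {2:t}
piece 5:p rests on {3:r, 4:t}
piece 6:r rests on {5:p}
piece 7:s rests on {4:t}
minimal pieces: {0:t, 3:r}
ways to finish when only these pieces remain (= sum over removing one remaining piece with nothing left below it):
  1 left: {6}→1  {7}→1
  2 left: {5,6}→1  {6,7}→2
  3 left: {3,5,6}→1  {5,6,7}→3
  4 left: {3,5,6,7}→4  {4,5,6,7}→3
  5 left: {2,4,5,6,7}→3  {3,4,5,6,7}→7
  6 left: {1,2,4,5,6,7}→3  {2,3,4,5,6,7}→10
  placing 0:t first → 13 extensions
  placing 3:r first → 3 extensions
total linear extensions = 16

16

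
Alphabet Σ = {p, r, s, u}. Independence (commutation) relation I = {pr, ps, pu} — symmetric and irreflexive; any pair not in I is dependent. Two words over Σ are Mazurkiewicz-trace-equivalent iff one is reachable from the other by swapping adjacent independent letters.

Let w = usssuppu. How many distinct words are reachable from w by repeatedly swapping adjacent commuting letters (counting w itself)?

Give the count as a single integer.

drop 0:u onto floor
drop 1:s onto {0:u}
drop 2:s onto {1:s}
drop 3:s onto {2:s}
drop 4:u onto {3:s}
drop 5:p onto floor
drop 6:p onto {5:p}
drop 7:u onto {4:u}
ground layer = {0:u, 5:p}
drop-orders for the pieces not yet dropped (sum over which currently-grounded one goes next):
  1 to go: {6} 1  {7} 1
  2 to go: {4,7} 1  {5,6} 1  {6,7} 2
  3 to go: {3,4,7} 1  {4,6,7} 3  {5,6,7} 3
  4 to go: {2,3,4,7} 1  {3,4,6,7} 4  {4,5,6,7} 6
  5 to go: {1,2,3,4,7} 1  {2,3,4,6,7} 5  {3,4,5,6,7} 10
  6 to go: {0,1,2,3,4,7} 1  {1,2,3,4,6,7} 6  {2,3,4,5,6,7} 15
  if 0:u drops first: 21 orders
  if 5:p drops first: 7 orders
heap linearizations: 28

28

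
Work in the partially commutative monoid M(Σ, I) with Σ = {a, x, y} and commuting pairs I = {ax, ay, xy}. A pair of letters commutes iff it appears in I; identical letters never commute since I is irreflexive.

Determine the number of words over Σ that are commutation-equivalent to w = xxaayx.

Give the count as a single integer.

piece 0:x — minimal
piece 1:x rests on {0:x}
piece 2:a — minimal
piece 3:a rests on {2:a}
piece 4:y — minimal
piece 5:x rests on {1:x}
minimal pieces: {0:x, 2:a, 4:y}
ways to finish when only these pieces remain (= sum over removing one remaining piece with nothing left below it):
  1 left: {3}→1  {4}→1  {5}→1
  2 left: {1,5}→1  {2,3}→1  {3,4}→2  {3,5}→2  {4,5}→2
  3 left: {0,1,5}→1  {1,3,5}→3  {1,4,5}→3  {2,3,4}→3  {2,3,5}→3  {3,4,5}→6
  4 left: {0,1,3,5}→4  {0,1,4,5}→4  {1,2,3,5}→6  {1,3,4,5}→12  {2,3,4,5}→12
  placing 0:x first → 30 extensions
  placing 2:a first → 20 extensions
  placing 4:y first → 10 extensions
total linear extensions = 60

60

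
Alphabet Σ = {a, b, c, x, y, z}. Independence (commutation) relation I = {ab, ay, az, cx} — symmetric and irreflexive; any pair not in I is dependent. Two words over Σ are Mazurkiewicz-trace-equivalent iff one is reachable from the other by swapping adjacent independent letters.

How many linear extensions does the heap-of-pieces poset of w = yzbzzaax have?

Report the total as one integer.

#0=y has no predecessor
#1=z depends on [0:y]
#2=b depends on [1:z]
#3=z depends on [2:b]
#4=z depends on [3:z]
#5=a has no predecessor
#6=a depends on [5:a]
#7=x depends on [4:z, 6:a]
sources: [0:y, 5:a]
N(rest) = Σ N(rest − s) over sources s of rest; N(one piece) = 1:
  size 1 → [7]=1
  size 2 → [4,7]=1  [6,7]=1
  size 3 → [3,4,7]=1  [4,6,7]=2  [5,6,7]=1
  size 4 → [2,3,4,7]=1  [3,4,6,7]=3  [4,5,6,7]=3
  size 5 → [1,2,3,4,7]=1  [2,3,4,6,7]=4  [3,4,5,6,7]=6
  size 6 → [0,1,2,3,4,7]=1  [1,2,3,4,6,7]=5  [2,3,4,5,6,7]=10
  first=0(y) contributes 15
  first=5(a) contributes 6
|[w]| = 21

21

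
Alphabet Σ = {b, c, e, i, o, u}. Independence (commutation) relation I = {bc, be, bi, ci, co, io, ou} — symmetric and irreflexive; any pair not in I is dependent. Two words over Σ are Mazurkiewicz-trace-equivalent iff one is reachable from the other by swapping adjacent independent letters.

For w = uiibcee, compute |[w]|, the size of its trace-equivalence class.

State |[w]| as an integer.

drop 0:u onto floor
drop 1:i onto {0:u}
drop 2:i onto {1:i}
drop 3:b onto {0:u}
drop 4:c onto {0:u}
drop 5:e onto {2:i, 4:c}
drop 6:e onto {5:e}
ground layer = {0:u}
drop-orders for the pieces not yet dropped (sum over which currently-grounded one goes next):
  1 to go: {3} 1  {6} 1
  2 to go: {3,6} 2  {5,6} 1
  3 to go: {2,5,6} 1  {3,5,6} 3  {4,5,6} 1
  4 to go: {1,2,5,6} 1  {2,3,5,6} 4  {2,4,5,6} 2  {3,4,5,6} 4
  5 to go: {1,2,3,5,6} 5  {1,2,4,5,6} 3  {2,3,4,5,6} 10
  if 0:u drops first: 18 orders

18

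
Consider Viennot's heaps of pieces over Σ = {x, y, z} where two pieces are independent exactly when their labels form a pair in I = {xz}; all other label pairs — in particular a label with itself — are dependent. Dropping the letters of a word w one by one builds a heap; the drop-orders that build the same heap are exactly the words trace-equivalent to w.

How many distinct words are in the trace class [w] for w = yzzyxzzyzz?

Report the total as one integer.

drop 0:y onto floor
drop 1:z onto {0:y}
drop 2:z onto {1:z}
drop 3:y onto {2:z}
drop 4:x onto {3:y}
drop 5:z onto {3:y}
drop 6:z onto {5:z}
drop 7:y onto {4:x, 6:z}
drop 8:z onto {7:y}
drop 9:z onto {8:z}
ground layer = {0:y}
drop-orders for the pieces not yet dropped (sum over which currently-grounded one goes next):
  1 to go: {9} 1
  2 to go: {8,9} 1
  3 to go: {7,8,9} 1
  4 to go: {4,7,8,9} 1  {6,7,8,9} 1
  5 to go: {4,6,7,8,9} 2  {5,6,7,8,9} 1
  6 to go: {4,5,6,7,8,9} 3
  7 to go: {3,4,5,6,7,8,9} 3
  8 to go: {2,3,4,5,6,7,8,9} 3
  if 0:y drops first: 3 orders

3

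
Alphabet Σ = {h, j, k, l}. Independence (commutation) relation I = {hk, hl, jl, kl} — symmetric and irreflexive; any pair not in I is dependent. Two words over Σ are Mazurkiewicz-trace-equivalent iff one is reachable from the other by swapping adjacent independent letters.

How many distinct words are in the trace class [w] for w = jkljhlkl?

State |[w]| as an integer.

112

piece 0:j — minimal
piece 1:k rests on {0:j}
piece 2:l — minimal
piece 3:j rests on {1:k}
piece 4:h rests on {3:j}
piece 5:l rests on {2:l}
piece 6:k rests on {3:j}
piece 7:l rests on {5:l}
minimal pieces: {0:j, 2:l}
ways to finish when only these pieces remain (= sum over removing one remaining piece with nothing left below it):
  1 left: {4}→1  {6}→1  {7}→1
  2 left: {4,6}→2  {4,7}→2  {5,7}→1  {6,7}→2
  3 left: {2,5,7}→1  {3,4,6}→2  {4,5,7}→3  {4,6,7}→6  {5,6,7}→3
  4 left: {1,3,4,6}→2  {2,4,5,7}→4  {2,5,6,7}→4  {3,4,6,7}→8  {4,5,6,7}→12
  5 left: {0,1,3,4,6}→2  {1,3,4,6,7}→10  {2,4,5,6,7}→20  {3,4,5,6,7}→20
  6 left: {0,1,3,4,6,7}→12  {1,3,4,5,6,7}→30  {2,3,4,5,6,7}→40
  placing 0:j first → 70 extensions
  placing 2:l first → 42 extensions
total linear extensions = 112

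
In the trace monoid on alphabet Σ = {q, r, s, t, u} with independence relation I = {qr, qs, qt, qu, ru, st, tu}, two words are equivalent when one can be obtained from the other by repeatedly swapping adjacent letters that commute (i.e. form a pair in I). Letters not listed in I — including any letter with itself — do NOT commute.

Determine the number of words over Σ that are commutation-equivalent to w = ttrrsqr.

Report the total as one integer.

#0=t has no predecessor
#1=t depends on [0:t]
#2=r depends on [1:t]
#3=r depends on [2:r]
#4=s depends on [3:r]
#5=q has no predecessor
#6=r depends on [4:s]
sources: [0:t, 5:q]
N(rest) = Σ N(rest − s) over sources s of rest; N(one piece) = 1:
  size 1 → [5]=1  [6]=1
  size 2 → [4,6]=1  [5,6]=2
  size 3 → [3,4,6]=1  [4,5,6]=3
  size 4 → [2,3,4,6]=1  [3,4,5,6]=4
  size 5 → [1,2,3,4,6]=1  [2,3,4,5,6]=5
  first=0(t) contributes 6
  first=5(q) contributes 1
|[w]| = 7

7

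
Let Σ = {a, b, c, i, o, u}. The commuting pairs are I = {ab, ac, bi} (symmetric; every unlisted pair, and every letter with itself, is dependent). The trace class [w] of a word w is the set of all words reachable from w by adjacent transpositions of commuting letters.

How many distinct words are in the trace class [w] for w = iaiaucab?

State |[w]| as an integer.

3

#0=i has no predecessor
#1=a depends on [0:i]
#2=i depends on [1:a]
#3=a depends on [2:i]
#4=u depends on [3:a]
#5=c depends on [4:u]
#6=a depends on [4:u]
#7=b depends on [5:c]
sources: [0:i]
N(rest) = Σ N(rest − s) over sources s of rest; N(one piece) = 1:
  size 1 → [6]=1  [7]=1
  size 2 → [5,7]=1  [6,7]=2
  size 3 → [5,6,7]=3
  size 4 → [4,5,6,7]=3
  size 5 → [3,4,5,6,7]=3
  size 6 → [2,3,4,5,6,7]=3
  first=0(i) contributes 3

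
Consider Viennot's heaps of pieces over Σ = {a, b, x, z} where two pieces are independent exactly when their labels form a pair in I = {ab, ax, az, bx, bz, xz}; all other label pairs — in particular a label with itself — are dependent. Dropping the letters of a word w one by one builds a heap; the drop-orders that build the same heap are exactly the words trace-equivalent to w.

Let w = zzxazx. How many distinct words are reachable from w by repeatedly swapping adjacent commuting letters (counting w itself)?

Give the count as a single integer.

60

0(z) covers ∅
1(z) covers 0:z
2(x) covers ∅
3(a) covers ∅
4(z) covers 1:z
5(x) covers 2:x
floor of heap: 0:z, 2:x, 3:a
completions by unplaced set U, small U first (add the entries for U minus each lowest piece of U):
  |U|=1: {3}:1  {4}:1  {5}:1
  |U|=2: {1,4}:1  {2,5}:1  {3,4}:2  {3,5}:2  {4,5}:2
  |U|=3: {0,1,4}:1  {1,3,4}:3  {1,4,5}:3  {2,3,5}:3  {2,4,5}:3  {3,4,5}:6
  |U|=4: {0,1,3,4}:4  {0,1,4,5}:4  {1,2,4,5}:6  {1,3,4,5}:12  {2,3,4,5}:12
  start at 0(z): 30
  start at 2(x): 20
  start at 3(a): 10
sum over floor = 60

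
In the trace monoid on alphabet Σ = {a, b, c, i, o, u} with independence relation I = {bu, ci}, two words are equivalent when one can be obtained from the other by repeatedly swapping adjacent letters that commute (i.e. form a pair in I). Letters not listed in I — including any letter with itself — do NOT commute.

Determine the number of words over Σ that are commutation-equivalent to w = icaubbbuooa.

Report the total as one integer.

20

piece 0:i — minimal
piece 1:c — minimal
piece 2:a rests on {0:i, 1:c}
piece 3:u rests on {2:a}
piece 4:b rests on {2:a}
piece 5:b rests on {4:b}
piece 6:b rests on {5:b}
piece 7:u rests on {3:u}
piece 8:o rests on {6:b, 7:u}
piece 9:o rests on {8:o}
piece 10:a rests on {9:o}
minimal pieces: {0:i, 1:c}
ways to finish when only these pieces remain (= sum over removing one remaining piece with nothing left below it):
  1 left: {10}→1
  2 left: {9,10}→1
  3 left: {8,9,10}→1
  4 left: {6,8,9,10}→1  {7,8,9,10}→1
  5 left: {3,7,8,9,10}→1  {5,6,8,9,10}→1  {6,7,8,9,10}→2
  6 left: {3,6,7,8,9,10}→3  {4,5,6,8,9,10}→1  {5,6,7,8,9,10}→3
  7 left: {3,5,6,7,8,9,10}→6  {4,5,6,7,8,9,10}→4
  8 left: {3,4,5,6,7,8,9,10}→10
  9 left: {2,3,4,5,6,7,8,9,10}→10
  placing 0:i first → 10 extensions
  placing 1:c first → 10 extensions
total linear extensions = 20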